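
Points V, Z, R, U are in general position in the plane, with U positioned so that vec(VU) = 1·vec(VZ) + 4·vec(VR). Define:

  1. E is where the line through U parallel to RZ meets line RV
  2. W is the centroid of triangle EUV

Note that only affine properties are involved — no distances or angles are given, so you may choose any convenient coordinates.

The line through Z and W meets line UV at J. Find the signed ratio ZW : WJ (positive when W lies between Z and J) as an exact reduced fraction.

Assign V = (0, 0), Z = (1, 0), R = (0, 1), U = (1, 4) — the answer is frame-independent, so this choice is without loss of generality.
1. E is where the line through U parallel to RZ meets line RV ⇒ E = (0, 5)
2. W is the centroid of triangle EUV ⇒ W = (1/3, 3)
line ZW meets UV at J = (9/17, 36/17)
W = Z + t·(J−Z) with t = 17/12, so ZW:WJ = 17/12:-5/12

ZW:WJ = -17/5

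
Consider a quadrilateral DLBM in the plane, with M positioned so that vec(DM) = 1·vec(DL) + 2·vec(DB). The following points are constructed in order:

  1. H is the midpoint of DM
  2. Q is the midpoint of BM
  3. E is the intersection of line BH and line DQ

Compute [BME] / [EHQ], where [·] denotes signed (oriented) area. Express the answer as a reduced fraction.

Set D = (0, 0), L = (1, 0), B = (0, 1), M = (1, 2); any affine frame gives the same invariant.
1. H is the midpoint of DM ⇒ H = (1/2, 1)
2. Q is the midpoint of BM ⇒ Q = (1/2, 3/2)
3. E is the intersection of line BH and line DQ ⇒ E = (1/3, 1)
2·[BME] = -1/3, 2·[EHQ] = 1/12
[BME]:[EHQ] = -1/3:1/12 = -4

[BME]:[EHQ] = -4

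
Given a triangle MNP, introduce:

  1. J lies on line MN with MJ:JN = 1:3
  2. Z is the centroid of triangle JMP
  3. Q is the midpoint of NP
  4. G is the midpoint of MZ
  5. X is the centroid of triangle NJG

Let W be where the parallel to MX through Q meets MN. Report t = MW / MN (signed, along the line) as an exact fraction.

t = -27/8

Assign M = (0, 0), N = (1, 0), P = (0, 1) — the answer is frame-independent, so this choice is without loss of generality.
1. J lies on line MN with MJ:JN = 1:3 ⇒ J = (1/4, 0)
2. Z is the centroid of triangle JMP ⇒ Z = (1/12, 1/3)
3. Q is the midpoint of NP ⇒ Q = (1/2, 1/2)
4. G is the midpoint of MZ ⇒ G = (1/24, 1/6)
5. X is the centroid of triangle NJG ⇒ X = (31/72, 1/18)
through Q parallel to MX: direction (31/72, 1/18); meets MN at W = (-27/8, 0)
W = M + t·(N−M) with t = -27/8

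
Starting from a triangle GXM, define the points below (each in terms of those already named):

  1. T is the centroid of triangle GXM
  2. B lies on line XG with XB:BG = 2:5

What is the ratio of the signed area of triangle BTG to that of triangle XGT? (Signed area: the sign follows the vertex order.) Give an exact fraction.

Choose coordinates G = (0, 0), X = (1, 0), M = (0, 1).
1. T is the centroid of triangle GXM ⇒ T = (1/3, 1/3)
2. B lies on line XG with XB:BG = 2:5 ⇒ B = (5/7, 0)
2·[BTG] = 5/21, 2·[XGT] = -1/3
[BTG]:[XGT] = 5/21:-1/3 = -5/7

[BTG]:[XGT] = -5/7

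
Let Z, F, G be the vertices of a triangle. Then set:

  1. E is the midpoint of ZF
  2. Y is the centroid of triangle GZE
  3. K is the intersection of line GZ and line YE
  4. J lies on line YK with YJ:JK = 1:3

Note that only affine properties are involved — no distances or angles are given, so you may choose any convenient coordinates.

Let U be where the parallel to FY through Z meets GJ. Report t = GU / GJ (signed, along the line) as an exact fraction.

t = 40/23

Choose coordinates Z = (0, 0), F = (1, 0), G = (0, 1).
1. E is the midpoint of ZF ⇒ E = (1/2, 0)
2. Y is the centroid of triangle GZE ⇒ Y = (1/6, 1/3)
3. K is the intersection of line GZ and line YE ⇒ K = (0, 1/2)
4. J lies on line YK with YJ:JK = 1:3 ⇒ J = (1/8, 3/8)
through Z parallel to FY: direction (-5/6, 1/3); meets GJ at U = (5/23, -2/23)
U = G + t·(J−G) with t = 40/23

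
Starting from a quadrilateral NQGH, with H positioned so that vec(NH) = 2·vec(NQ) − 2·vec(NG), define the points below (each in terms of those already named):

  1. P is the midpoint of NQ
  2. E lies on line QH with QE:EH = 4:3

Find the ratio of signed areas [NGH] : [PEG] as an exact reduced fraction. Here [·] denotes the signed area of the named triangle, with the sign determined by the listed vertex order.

Choose coordinates N = (0, 0), Q = (1, 0), G = (0, 1), H = (2, -2).
1. P is the midpoint of NQ ⇒ P = (1/2, 0)
2. E lies on line QH with QE:EH = 4:3 ⇒ E = (11/7, -8/7)
2·[NGH] = -2, 2·[PEG] = 1/2
[NGH]:[PEG] = -2:1/2 = -4

[NGH]:[PEG] = -4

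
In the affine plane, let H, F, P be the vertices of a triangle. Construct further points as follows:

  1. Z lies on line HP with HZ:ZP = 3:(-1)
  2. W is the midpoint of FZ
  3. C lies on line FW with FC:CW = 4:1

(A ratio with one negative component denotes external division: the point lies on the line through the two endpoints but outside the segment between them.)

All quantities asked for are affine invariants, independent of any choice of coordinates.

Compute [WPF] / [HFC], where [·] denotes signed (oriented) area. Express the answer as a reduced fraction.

Assign H = (0, 0), F = (1, 0), P = (0, 1) — the answer is frame-independent, so this choice is without loss of generality.
1. Z lies on line HP with HZ:ZP = 3:(-1) ⇒ Z = (0, 3/2)
2. W is the midpoint of FZ ⇒ W = (1/2, 3/4)
3. C lies on line FW with FC:CW = 4:1 ⇒ C = (3/5, 3/5)
2·[WPF] = 1/4, 2·[HFC] = 3/5
[WPF]:[HFC] = 1/4:3/5 = 5/12

[WPF]:[HFC] = 5/12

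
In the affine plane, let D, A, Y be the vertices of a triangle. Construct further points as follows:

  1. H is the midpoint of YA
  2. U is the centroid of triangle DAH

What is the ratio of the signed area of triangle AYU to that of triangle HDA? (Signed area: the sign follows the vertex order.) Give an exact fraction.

[AYU]:[HDA] = 2/3

Choose coordinates D = (0, 0), A = (1, 0), Y = (0, 1).
1. H is the midpoint of YA ⇒ H = (1/2, 1/2)
2. U is the centroid of triangle DAH ⇒ U = (1/2, 1/6)
2·[AYU] = 1/3, 2·[HDA] = 1/2
[AYU]:[HDA] = 1/3:1/2 = 2/3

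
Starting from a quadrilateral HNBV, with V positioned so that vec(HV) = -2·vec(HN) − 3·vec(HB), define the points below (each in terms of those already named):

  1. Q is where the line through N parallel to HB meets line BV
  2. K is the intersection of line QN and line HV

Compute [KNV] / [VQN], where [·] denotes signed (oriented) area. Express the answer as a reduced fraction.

[KNV]:[VQN] = 1/2

Choose coordinates H = (0, 0), N = (1, 0), B = (0, 1), V = (-2, -3).
1. Q is where the line through N parallel to HB meets line BV ⇒ Q = (1, 3)
2. K is the intersection of line QN and line HV ⇒ K = (1, 3/2)
2·[KNV] = -9/2, 2·[VQN] = -9
[KNV]:[VQN] = -9/2:-9 = 1/2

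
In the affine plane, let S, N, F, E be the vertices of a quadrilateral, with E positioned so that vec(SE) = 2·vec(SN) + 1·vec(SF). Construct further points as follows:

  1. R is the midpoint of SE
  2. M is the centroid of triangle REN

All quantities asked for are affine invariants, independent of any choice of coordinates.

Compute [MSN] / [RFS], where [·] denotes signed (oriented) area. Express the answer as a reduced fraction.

Choose coordinates S = (0, 0), N = (1, 0), F = (0, 1), E = (2, 1).
1. R is the midpoint of SE ⇒ R = (1, 1/2)
2. M is the centroid of triangle REN ⇒ M = (4/3, 1/2)
2·[MSN] = 1/2, 2·[RFS] = 1
[MSN]:[RFS] = 1/2:1 = 1/2

[MSN]:[RFS] = 1/2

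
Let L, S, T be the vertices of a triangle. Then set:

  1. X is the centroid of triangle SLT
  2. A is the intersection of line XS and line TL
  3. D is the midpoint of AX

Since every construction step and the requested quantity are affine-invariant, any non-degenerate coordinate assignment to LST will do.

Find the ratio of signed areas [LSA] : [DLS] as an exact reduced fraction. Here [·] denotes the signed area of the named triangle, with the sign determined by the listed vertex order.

Work in coordinates with L = (0, 0), S = (1, 0), T = (0, 1).
1. X is the centroid of triangle SLT ⇒ X = (1/3, 1/3)
2. A is the intersection of line XS and line TL ⇒ A = (0, 1/2)
3. D is the midpoint of AX ⇒ D = (1/6, 5/12)
2·[LSA] = 1/2, 2·[DLS] = 5/12
[LSA]:[DLS] = 1/2:5/12 = 6/5

[LSA]:[DLS] = 6/5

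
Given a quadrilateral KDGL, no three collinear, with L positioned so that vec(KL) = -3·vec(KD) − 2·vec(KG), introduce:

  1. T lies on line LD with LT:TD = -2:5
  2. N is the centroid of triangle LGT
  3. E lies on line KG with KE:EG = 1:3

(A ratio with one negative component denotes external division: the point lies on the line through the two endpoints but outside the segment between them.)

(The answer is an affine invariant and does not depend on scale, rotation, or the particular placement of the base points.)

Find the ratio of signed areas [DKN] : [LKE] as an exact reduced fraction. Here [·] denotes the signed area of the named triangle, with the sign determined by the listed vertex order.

[DKN]:[LKE] = 52/27

Assign K = (0, 0), D = (1, 0), G = (0, 1), L = (-3, -2) — the answer is frame-independent, so this choice is without loss of generality.
1. T lies on line LD with LT:TD = -2:5 ⇒ T = (-17/3, -10/3)
2. N is the centroid of triangle LGT ⇒ N = (-26/9, -13/9)
3. E lies on line KG with KE:EG = 1:3 ⇒ E = (0, 1/4)
2·[DKN] = 13/9, 2·[LKE] = 3/4
[DKN]:[LKE] = 13/9:3/4 = 52/27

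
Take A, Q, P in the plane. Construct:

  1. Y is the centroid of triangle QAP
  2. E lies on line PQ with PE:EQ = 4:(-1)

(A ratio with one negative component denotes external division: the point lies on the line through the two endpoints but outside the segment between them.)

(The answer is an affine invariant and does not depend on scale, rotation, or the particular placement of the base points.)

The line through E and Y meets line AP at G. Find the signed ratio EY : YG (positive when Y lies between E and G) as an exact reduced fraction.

EY:YG = 3

Set A = (0, 0), Q = (1, 0), P = (0, 1); any affine frame gives the same invariant.
1. Y is the centroid of triangle QAP ⇒ Y = (1/3, 1/3)
2. E lies on line PQ with PE:EQ = 4:(-1) ⇒ E = (4/3, -1/3)
line EY meets AP at G = (0, 5/9)
Y = E + t·(G−E) with t = 3/4, so EY:YG = 3/4:1/4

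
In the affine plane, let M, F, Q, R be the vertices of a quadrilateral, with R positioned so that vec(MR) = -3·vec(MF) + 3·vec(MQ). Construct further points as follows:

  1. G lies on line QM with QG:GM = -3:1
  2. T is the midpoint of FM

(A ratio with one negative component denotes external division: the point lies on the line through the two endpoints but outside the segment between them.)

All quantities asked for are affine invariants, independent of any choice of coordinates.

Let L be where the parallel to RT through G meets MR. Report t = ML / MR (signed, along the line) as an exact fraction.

t = -7/6

Work in coordinates with M = (0, 0), F = (1, 0), Q = (0, 1), R = (-3, 3).
1. G lies on line QM with QG:GM = -3:1 ⇒ G = (0, -1/2)
2. T is the midpoint of FM ⇒ T = (1/2, 0)
through G parallel to RT: direction (7/2, -3); meets MR at L = (7/2, -7/2)
L = M + t·(R−M) with t = -7/6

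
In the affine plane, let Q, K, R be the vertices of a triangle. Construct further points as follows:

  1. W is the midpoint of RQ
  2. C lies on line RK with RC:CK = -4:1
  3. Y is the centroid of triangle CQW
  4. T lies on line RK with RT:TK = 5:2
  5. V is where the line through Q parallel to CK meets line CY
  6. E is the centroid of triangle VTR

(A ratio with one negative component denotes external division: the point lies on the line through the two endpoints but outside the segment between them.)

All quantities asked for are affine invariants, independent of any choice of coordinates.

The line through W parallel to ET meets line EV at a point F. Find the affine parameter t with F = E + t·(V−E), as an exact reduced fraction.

Work in coordinates with Q = (0, 0), K = (1, 0), R = (0, 1).
1. W is the midpoint of RQ ⇒ W = (0, 1/2)
2. C lies on line RK with RC:CK = -4:1 ⇒ C = (4/3, -1/3)
3. Y is the centroid of triangle CQW ⇒ Y = (4/9, 1/18)
4. T lies on line RK with RT:TK = 5:2 ⇒ T = (5/7, 2/7)
5. V is where the line through Q parallel to CK meets line CY ⇒ V = (-4/9, 4/9)
6. E is the centroid of triangle VTR ⇒ E = (17/189, 109/189)
through W parallel to ET: direction (118/189, -55/189); meets EV at F = (-649/8505, 911/1701)
F = E + t·(V−E) with t = 14/45

t = 14/45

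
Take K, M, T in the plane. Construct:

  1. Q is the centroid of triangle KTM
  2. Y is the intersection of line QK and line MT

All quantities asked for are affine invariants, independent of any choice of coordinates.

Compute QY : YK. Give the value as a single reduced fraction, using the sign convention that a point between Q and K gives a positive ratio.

Work in coordinates with K = (0, 0), M = (1, 0), T = (0, 1).
1. Q is the centroid of triangle KTM ⇒ Q = (1/3, 1/3)
2. Y is the intersection of line QK and line MT ⇒ Y = (1/2, 1/2)
Y = Q + t·(K−Q) with t = -1/2, so QY:YK = t:(1−t) = -1/2:3/2

QY:YK = -1/3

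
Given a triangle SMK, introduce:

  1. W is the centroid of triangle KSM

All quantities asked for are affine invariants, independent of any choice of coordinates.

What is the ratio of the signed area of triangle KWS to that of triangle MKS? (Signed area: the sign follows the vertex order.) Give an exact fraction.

[KWS]:[MKS] = -1/3

Set S = (0, 0), M = (1, 0), K = (0, 1); any affine frame gives the same invariant.
1. W is the centroid of triangle KSM ⇒ W = (1/3, 1/3)
2·[KWS] = -1/3, 2·[MKS] = 1
[KWS]:[MKS] = -1/3:1 = -1/3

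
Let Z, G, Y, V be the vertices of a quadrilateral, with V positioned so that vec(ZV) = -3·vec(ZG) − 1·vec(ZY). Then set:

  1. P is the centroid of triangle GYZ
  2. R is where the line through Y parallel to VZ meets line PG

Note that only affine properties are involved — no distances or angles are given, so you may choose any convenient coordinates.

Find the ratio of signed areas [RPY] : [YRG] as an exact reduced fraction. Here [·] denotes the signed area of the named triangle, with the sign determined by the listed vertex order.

Work in coordinates with Z = (0, 0), G = (1, 0), Y = (0, 1), V = (-3, -1).
1. P is the centroid of triangle GYZ ⇒ P = (1/3, 1/3)
2. R is where the line through Y parallel to VZ meets line PG ⇒ R = (-3/5, 4/5)
2·[RPY] = 7/15, 2·[YRG] = 4/5
[RPY]:[YRG] = 7/15:4/5 = 7/12

[RPY]:[YRG] = 7/12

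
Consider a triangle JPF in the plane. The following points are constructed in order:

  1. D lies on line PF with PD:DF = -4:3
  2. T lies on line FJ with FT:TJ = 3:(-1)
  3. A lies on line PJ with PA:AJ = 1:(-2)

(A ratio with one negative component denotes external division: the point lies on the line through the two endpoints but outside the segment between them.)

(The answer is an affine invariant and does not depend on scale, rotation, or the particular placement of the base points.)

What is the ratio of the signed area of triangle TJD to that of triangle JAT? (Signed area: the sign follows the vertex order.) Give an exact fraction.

[TJD]:[JAT] = -3/2

Assign J = (0, 0), P = (1, 0), F = (0, 1) — the answer is frame-independent, so this choice is without loss of generality.
1. D lies on line PF with PD:DF = -4:3 ⇒ D = (-3, 4)
2. T lies on line FJ with FT:TJ = 3:(-1) ⇒ T = (0, -1/2)
3. A lies on line PJ with PA:AJ = 1:(-2) ⇒ A = (2, 0)
2·[TJD] = 3/2, 2·[JAT] = -1
[TJD]:[JAT] = 3/2:-1 = -3/2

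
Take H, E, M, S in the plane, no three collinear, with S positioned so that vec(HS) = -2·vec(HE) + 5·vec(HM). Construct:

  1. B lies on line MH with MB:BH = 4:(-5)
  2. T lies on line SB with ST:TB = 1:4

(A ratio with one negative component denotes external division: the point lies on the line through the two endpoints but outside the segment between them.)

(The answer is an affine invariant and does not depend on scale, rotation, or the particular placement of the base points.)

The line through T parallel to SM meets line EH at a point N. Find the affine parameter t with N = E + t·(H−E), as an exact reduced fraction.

t = 1/10

Choose coordinates H = (0, 0), E = (1, 0), M = (0, 1), S = (-2, 5).
1. B lies on line MH with MB:BH = 4:(-5) ⇒ B = (0, 5)
2. T lies on line SB with ST:TB = 1:4 ⇒ T = (-8/5, 5)
through T parallel to SM: direction (2, -4); meets EH at N = (9/10, 0)
N = E + t·(H−E) with t = 1/10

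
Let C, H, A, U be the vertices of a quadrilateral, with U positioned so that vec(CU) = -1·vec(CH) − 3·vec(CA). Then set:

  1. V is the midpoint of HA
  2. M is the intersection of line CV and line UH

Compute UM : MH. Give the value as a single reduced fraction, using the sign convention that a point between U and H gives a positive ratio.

Set C = (0, 0), H = (1, 0), A = (0, 1), U = (-1, -3); any affine frame gives the same invariant.
1. V is the midpoint of HA ⇒ V = (1/2, 1/2)
2. M is the intersection of line CV and line UH ⇒ M = (3, 3)
M = U + t·(H−U) with t = 2, so UM:MH = t:(1−t) = 2:-1

UM:MH = -2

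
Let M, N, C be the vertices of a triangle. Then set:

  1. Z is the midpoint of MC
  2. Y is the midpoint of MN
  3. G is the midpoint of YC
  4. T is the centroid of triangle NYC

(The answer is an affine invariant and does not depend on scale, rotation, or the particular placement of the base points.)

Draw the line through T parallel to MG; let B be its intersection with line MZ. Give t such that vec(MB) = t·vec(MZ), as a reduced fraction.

Work in coordinates with M = (0, 0), N = (1, 0), C = (0, 1).
1. Z is the midpoint of MC ⇒ Z = (0, 1/2)
2. Y is the midpoint of MN ⇒ Y = (1/2, 0)
3. G is the midpoint of YC ⇒ G = (1/4, 1/2)
4. T is the centroid of triangle NYC ⇒ T = (1/2, 1/3)
through T parallel to MG: direction (1/4, 1/2); meets MZ at B = (0, -2/3)
B = M + t·(Z−M) with t = -4/3

t = -4/3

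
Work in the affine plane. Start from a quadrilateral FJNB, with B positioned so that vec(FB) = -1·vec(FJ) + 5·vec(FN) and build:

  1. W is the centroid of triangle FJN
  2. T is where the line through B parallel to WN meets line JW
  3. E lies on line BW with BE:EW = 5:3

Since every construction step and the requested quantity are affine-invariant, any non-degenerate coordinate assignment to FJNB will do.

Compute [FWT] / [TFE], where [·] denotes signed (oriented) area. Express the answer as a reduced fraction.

Choose coordinates F = (0, 0), J = (1, 0), N = (0, 1), B = (-1, 5).
1. W is the centroid of triangle FJN ⇒ W = (1/3, 1/3)
2. T is where the line through B parallel to WN meets line JW ⇒ T = (5/3, -1/3)
3. E lies on line BW with BE:EW = 5:3 ⇒ E = (-1/6, 25/12)
2·[FWT] = -2/3, 2·[TFE] = -41/12
[FWT]:[TFE] = -2/3:-41/12 = 8/41

[FWT]:[TFE] = 8/41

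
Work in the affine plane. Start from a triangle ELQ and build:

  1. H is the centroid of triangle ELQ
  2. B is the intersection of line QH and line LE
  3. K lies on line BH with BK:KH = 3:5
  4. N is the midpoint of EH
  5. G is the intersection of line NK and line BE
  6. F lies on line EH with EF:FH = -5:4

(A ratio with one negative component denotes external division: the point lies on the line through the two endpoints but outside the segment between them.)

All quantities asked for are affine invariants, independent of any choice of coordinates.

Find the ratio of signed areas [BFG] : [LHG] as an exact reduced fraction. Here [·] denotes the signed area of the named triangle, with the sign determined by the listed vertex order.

[BFG]:[LHG] = 15

Choose coordinates E = (0, 0), L = (1, 0), Q = (0, 1).
1. H is the centroid of triangle ELQ ⇒ H = (1/3, 1/3)
2. B is the intersection of line QH and line LE ⇒ B = (1/2, 0)
3. K lies on line BH with BK:KH = 3:5 ⇒ K = (7/16, 1/8)
4. N is the midpoint of EH ⇒ N = (1/6, 1/6)
5. G is the intersection of line NK and line BE ⇒ G = (5/4, 0)
6. F lies on line EH with EF:FH = -5:4 ⇒ F = (5/3, 5/3)
2·[BFG] = -5/4, 2·[LHG] = -1/12
[BFG]:[LHG] = -5/4:-1/12 = 15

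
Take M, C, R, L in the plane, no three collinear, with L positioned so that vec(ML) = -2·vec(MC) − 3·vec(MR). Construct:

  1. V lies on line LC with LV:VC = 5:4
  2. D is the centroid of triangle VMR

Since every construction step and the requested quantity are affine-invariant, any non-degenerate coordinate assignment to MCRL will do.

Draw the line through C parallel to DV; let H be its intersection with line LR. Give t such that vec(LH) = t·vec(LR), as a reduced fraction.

t = 27/14

Work in coordinates with M = (0, 0), C = (1, 0), R = (0, 1), L = (-2, -3).
1. V lies on line LC with LV:VC = 5:4 ⇒ V = (-1/3, -4/3)
2. D is the centroid of triangle VMR ⇒ D = (-1/9, -1/9)
through C parallel to DV: direction (-2/9, -11/9); meets LR at H = (13/7, 33/7)
H = L + t·(R−L) with t = 27/14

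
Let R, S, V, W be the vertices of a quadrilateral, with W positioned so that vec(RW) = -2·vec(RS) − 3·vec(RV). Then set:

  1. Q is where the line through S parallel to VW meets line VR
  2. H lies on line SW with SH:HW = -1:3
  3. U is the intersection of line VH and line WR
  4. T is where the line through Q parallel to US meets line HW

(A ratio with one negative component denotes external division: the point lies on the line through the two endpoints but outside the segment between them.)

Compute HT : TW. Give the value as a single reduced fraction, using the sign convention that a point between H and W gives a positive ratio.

HT:TW = 16/11

Work in coordinates with R = (0, 0), S = (1, 0), V = (0, 1), W = (-2, -3).
1. Q is where the line through S parallel to VW meets line VR ⇒ Q = (0, -2)
2. H lies on line SW with SH:HW = -1:3 ⇒ H = (5/2, 3/2)
3. U is the intersection of line VH and line WR ⇒ U = (10/13, 15/13)
4. T is where the line through Q parallel to US meets line HW ⇒ T = (-1/6, -7/6)
T = H + t·(W−H) with t = 16/27, so HT:TW = t:(1−t) = 16/27:11/27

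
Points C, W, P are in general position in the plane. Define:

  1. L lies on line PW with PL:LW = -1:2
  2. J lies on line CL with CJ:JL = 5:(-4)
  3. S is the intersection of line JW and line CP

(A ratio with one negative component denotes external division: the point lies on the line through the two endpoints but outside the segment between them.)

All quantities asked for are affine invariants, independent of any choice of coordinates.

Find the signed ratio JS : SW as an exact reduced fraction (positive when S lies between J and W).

Assign C = (0, 0), W = (1, 0), P = (0, 1) — the answer is frame-independent, so this choice is without loss of generality.
1. L lies on line PW with PL:LW = -1:2 ⇒ L = (-1, 2)
2. J lies on line CL with CJ:JL = 5:(-4) ⇒ J = (-5, 10)
3. S is the intersection of line JW and line CP ⇒ S = (0, 5/3)
S = J + t·(W−J) with t = 5/6, so JS:SW = t:(1−t) = 5/6:1/6

JS:SW = 5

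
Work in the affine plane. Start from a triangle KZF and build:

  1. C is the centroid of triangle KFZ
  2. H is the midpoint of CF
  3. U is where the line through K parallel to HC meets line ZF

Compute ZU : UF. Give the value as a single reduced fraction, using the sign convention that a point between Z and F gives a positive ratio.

Set K = (0, 0), Z = (1, 0), F = (0, 1); any affine frame gives the same invariant.
1. C is the centroid of triangle KFZ ⇒ C = (1/3, 1/3)
2. H is the midpoint of CF ⇒ H = (1/6, 2/3)
3. U is where the line through K parallel to HC meets line ZF ⇒ U = (-1, 2)
U = Z + t·(F−Z) with t = 2, so ZU:UF = t:(1−t) = 2:-1

ZU:UF = -2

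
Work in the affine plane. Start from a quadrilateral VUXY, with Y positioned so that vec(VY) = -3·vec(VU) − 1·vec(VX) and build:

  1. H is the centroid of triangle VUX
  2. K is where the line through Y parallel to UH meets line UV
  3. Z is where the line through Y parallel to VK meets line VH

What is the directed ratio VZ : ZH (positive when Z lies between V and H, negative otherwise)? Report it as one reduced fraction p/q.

VZ:ZH = -3/4

Set V = (0, 0), U = (1, 0), X = (0, 1), Y = (-3, -1); any affine frame gives the same invariant.
1. H is the centroid of triangle VUX ⇒ H = (1/3, 1/3)
2. K is where the line through Y parallel to UH meets line UV ⇒ K = (-5, 0)
3. Z is where the line through Y parallel to VK meets line VH ⇒ Z = (-1, -1)
Z = V + t·(H−V) with t = -3, so VZ:ZH = t:(1−t) = -3:4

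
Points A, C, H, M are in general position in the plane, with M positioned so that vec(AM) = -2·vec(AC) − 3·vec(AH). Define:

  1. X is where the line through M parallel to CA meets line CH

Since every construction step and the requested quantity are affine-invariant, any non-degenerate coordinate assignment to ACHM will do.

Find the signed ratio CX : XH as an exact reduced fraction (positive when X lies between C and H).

Set A = (0, 0), C = (1, 0), H = (0, 1), M = (-2, -3); any affine frame gives the same invariant.
1. X is where the line through M parallel to CA meets line CH ⇒ X = (4, -3)
X = C + t·(H−C) with t = -3, so CX:XH = t:(1−t) = -3:4

CX:XH = -3/4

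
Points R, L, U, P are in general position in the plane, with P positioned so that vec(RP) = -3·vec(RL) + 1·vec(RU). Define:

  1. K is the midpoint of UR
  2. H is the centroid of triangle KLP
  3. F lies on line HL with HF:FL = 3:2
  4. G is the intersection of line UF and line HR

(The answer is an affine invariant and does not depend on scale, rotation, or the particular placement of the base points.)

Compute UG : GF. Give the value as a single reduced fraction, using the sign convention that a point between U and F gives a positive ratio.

Choose coordinates R = (0, 0), L = (1, 0), U = (0, 1), P = (-3, 1).
1. K is the midpoint of UR ⇒ K = (0, 1/2)
2. H is the centroid of triangle KLP ⇒ H = (-2/3, 1/2)
3. F lies on line HL with HF:FL = 3:2 ⇒ F = (1/3, 1/5)
4. G is the intersection of line UF and line HR ⇒ G = (20/33, -5/11)
G = U + t·(F−U) with t = 20/11, so UG:GF = t:(1−t) = 20/11:-9/11

UG:GF = -20/9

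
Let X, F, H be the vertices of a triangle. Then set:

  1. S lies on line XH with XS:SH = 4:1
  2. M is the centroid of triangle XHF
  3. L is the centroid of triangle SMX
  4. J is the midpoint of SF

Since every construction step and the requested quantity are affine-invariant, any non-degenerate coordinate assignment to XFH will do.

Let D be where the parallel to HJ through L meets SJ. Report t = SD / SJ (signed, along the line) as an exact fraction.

t = -13/9

Choose coordinates X = (0, 0), F = (1, 0), H = (0, 1).
1. S lies on line XH with XS:SH = 4:1 ⇒ S = (0, 4/5)
2. M is the centroid of triangle XHF ⇒ M = (1/3, 1/3)
3. L is the centroid of triangle SMX ⇒ L = (1/9, 17/45)
4. J is the midpoint of SF ⇒ J = (1/2, 2/5)
through L parallel to HJ: direction (1/2, -3/5); meets SJ at D = (-13/18, 62/45)
D = S + t·(J−S) with t = -13/9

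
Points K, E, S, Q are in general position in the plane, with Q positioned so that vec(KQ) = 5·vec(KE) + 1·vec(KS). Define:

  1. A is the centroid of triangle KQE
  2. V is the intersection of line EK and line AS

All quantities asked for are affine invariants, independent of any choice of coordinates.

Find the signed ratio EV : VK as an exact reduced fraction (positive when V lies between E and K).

EV:VK = -2/3

Work in coordinates with K = (0, 0), E = (1, 0), S = (0, 1), Q = (5, 1).
1. A is the centroid of triangle KQE ⇒ A = (2, 1/3)
2. V is the intersection of line EK and line AS ⇒ V = (3, 0)
V = E + t·(K−E) with t = -2, so EV:VK = t:(1−t) = -2:3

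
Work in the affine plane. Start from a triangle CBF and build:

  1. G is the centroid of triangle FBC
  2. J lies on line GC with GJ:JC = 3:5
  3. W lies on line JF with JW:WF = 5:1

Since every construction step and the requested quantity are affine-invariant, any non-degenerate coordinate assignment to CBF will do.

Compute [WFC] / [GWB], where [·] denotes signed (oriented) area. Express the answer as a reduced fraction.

[WFC]:[GWB] = -5/37

Choose coordinates C = (0, 0), B = (1, 0), F = (0, 1).
1. G is the centroid of triangle FBC ⇒ G = (1/3, 1/3)
2. J lies on line GC with GJ:JC = 3:5 ⇒ J = (5/24, 5/24)
3. W lies on line JF with JW:WF = 5:1 ⇒ W = (5/144, 125/144)
2·[WFC] = 5/144, 2·[GWB] = -37/144
[WFC]:[GWB] = 5/144:-37/144 = -5/37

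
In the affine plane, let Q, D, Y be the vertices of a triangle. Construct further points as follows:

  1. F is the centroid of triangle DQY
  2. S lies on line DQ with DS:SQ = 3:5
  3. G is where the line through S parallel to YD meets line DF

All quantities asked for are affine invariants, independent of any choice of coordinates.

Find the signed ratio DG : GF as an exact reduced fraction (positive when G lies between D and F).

Choose coordinates Q = (0, 0), D = (1, 0), Y = (0, 1).
1. F is the centroid of triangle DQY ⇒ F = (1/3, 1/3)
2. S lies on line DQ with DS:SQ = 3:5 ⇒ S = (5/8, 0)
3. G is where the line through S parallel to YD meets line DF ⇒ G = (1/4, 3/8)
G = D + t·(F−D) with t = 9/8, so DG:GF = t:(1−t) = 9/8:-1/8

DG:GF = -9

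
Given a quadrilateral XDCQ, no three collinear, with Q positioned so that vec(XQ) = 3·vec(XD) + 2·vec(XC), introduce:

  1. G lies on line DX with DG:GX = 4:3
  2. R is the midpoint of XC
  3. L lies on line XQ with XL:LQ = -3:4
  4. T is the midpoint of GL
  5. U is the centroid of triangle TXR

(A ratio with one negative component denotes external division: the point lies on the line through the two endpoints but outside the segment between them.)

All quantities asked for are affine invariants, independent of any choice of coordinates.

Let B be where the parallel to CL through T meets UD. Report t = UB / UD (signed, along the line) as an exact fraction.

t = -1/19

Work in coordinates with X = (0, 0), D = (1, 0), C = (0, 1), Q = (3, 2).
1. G lies on line DX with DG:GX = 4:3 ⇒ G = (3/7, 0)
2. R is the midpoint of XC ⇒ R = (0, 1/2)
3. L lies on line XQ with XL:LQ = -3:4 ⇒ L = (-9, -6)
4. T is the midpoint of GL ⇒ T = (-30/7, -3)
5. U is the centroid of triangle TXR ⇒ U = (-10/7, -5/6)
through T parallel to CL: direction (-9, -7); meets UD at B = (-207/133, -50/57)
B = U + t·(D−U) with t = -1/19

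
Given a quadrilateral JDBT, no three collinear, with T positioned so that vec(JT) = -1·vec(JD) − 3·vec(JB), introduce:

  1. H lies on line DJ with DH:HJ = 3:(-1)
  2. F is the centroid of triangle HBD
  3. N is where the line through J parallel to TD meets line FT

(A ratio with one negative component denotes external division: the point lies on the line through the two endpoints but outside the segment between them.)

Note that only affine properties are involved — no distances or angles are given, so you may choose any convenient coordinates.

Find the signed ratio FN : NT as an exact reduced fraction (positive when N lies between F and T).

Choose coordinates J = (0, 0), D = (1, 0), B = (0, 1), T = (-1, -3).
1. H lies on line DJ with DH:HJ = 3:(-1) ⇒ H = (-1/2, 0)
2. F is the centroid of triangle HBD ⇒ F = (1/6, 1/3)
3. N is where the line through J parallel to TD meets line FT ⇒ N = (2/19, 3/19)
N = F + t·(T−F) with t = 1/19, so FN:NT = t:(1−t) = 1/19:18/19

FN:NT = 1/18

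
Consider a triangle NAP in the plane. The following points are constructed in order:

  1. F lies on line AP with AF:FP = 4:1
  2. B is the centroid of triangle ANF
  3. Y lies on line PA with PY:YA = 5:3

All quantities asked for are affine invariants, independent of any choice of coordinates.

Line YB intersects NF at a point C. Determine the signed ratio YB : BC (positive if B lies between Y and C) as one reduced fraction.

Choose coordinates N = (0, 0), A = (1, 0), P = (0, 1).
1. F lies on line AP with AF:FP = 4:1 ⇒ F = (1/5, 4/5)
2. B is the centroid of triangle ANF ⇒ B = (2/5, 4/15)
3. Y lies on line PA with PY:YA = 5:3 ⇒ Y = (5/8, 3/8)
line YB meets NF at C = (2/95, 8/95)
B = Y + t·(C−Y) with t = 19/51, so YB:BC = 19/51:32/51

YB:BC = 19/32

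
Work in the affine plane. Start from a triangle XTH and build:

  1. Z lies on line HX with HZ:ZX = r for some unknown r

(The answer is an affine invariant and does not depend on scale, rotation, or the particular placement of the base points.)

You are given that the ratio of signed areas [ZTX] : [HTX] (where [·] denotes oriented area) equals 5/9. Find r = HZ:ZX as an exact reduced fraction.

Assign X = (0, 0), T = (1, 0), H = (0, 1) — the answer is frame-independent, so this choice is without loss of generality.
1. With HZ:ZX = r, write λ = r/(r+1) so Z = H + λ·(X−H); Z is affine-linear in λ
Every point depending on Z is an affine combination of Z and λ-independent points, so each such coordinate is linear in λ; the λ² term in each signed area is a multiple of (X−H)×(X−H) = 0, so 2·[ZTX] and 2·[HTX] are each linear in λ. Evaluating at λ=0 and λ=1:
  2·[ZTX] = λ − 1,   2·[HTX] = -1
So [ZTX]:[HTX] = (λ − 1) / (-1). Setting this equal to 5/9:
  λ − 1 = 5/9·(-1)  ⇒  λ = 4/9
Then r = λ/(1−λ) = (4/9)/(5/9) = 4/5. Check: with r = 4/5, Z = (0, 5/9) and [ZTX]:[HTX] = 5/9 as required.

r = 4/5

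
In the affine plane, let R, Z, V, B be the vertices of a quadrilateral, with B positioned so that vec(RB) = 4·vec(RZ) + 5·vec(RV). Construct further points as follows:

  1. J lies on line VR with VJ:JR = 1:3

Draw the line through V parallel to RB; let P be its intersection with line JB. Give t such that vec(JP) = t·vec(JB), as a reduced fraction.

t = -1/3

Assign R = (0, 0), Z = (1, 0), V = (0, 1), B = (4, 5) — the answer is frame-independent, so this choice is without loss of generality.
1. J lies on line VR with VJ:JR = 1:3 ⇒ J = (0, 3/4)
through V parallel to RB: direction (4, 5); meets JB at P = (-4/3, -2/3)
P = J + t·(B−J) with t = -1/3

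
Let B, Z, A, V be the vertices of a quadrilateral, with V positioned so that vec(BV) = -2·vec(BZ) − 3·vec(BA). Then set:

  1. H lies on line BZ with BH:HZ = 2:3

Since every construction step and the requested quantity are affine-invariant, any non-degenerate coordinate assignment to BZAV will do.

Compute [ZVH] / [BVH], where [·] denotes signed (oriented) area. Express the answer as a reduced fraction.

Choose coordinates B = (0, 0), Z = (1, 0), A = (0, 1), V = (-2, -3).
1. H lies on line BZ with BH:HZ = 2:3 ⇒ H = (2/5, 0)
2·[ZVH] = -9/5, 2·[BVH] = 6/5
[ZVH]:[BVH] = -9/5:6/5 = -3/2

[ZVH]:[BVH] = -3/2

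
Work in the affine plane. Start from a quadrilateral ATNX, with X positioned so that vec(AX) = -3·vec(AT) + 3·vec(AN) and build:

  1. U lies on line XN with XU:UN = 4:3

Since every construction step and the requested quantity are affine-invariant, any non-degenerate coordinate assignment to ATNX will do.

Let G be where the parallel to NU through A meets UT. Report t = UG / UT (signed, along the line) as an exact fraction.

Set A = (0, 0), T = (1, 0), N = (0, 1), X = (-3, 3); any affine frame gives the same invariant.
1. U lies on line XN with XU:UN = 4:3 ⇒ U = (-9/7, 13/7)
through A parallel to NU: direction (-9/7, 6/7); meets UT at G = (39/7, -26/7)
G = U + t·(T−U) with t = 3

t = 3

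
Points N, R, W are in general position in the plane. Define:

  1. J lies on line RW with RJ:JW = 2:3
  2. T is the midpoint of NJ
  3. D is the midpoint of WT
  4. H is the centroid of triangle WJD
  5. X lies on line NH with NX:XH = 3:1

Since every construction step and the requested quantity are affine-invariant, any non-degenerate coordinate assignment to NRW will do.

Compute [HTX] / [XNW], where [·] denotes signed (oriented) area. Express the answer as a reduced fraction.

Assign N = (0, 0), R = (1, 0), W = (0, 1) — the answer is frame-independent, so this choice is without loss of generality.
1. J lies on line RW with RJ:JW = 2:3 ⇒ J = (3/5, 2/5)
2. T is the midpoint of NJ ⇒ T = (3/10, 1/5)
3. D is the midpoint of WT ⇒ D = (3/20, 3/5)
4. H is the centroid of triangle WJD ⇒ H = (1/4, 2/3)
5. X lies on line NH with NX:XH = 3:1 ⇒ X = (3/16, 1/2)
2·[HTX] = -3/80, 2·[XNW] = -3/16
[HTX]:[XNW] = -3/80:-3/16 = 1/5

[HTX]:[XNW] = 1/5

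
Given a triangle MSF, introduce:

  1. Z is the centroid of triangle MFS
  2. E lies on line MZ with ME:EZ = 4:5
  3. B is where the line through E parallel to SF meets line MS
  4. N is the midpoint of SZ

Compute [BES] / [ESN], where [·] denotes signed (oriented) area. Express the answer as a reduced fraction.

Set M = (0, 0), S = (1, 0), F = (0, 1); any affine frame gives the same invariant.
1. Z is the centroid of triangle MFS ⇒ Z = (1/3, 1/3)
2. E lies on line MZ with ME:EZ = 4:5 ⇒ E = (4/27, 4/27)
3. B is where the line through E parallel to SF meets line MS ⇒ B = (8/27, 0)
4. N is the midpoint of SZ ⇒ N = (2/3, 1/6)
2·[BES] = -76/729, 2·[ESN] = 5/54
[BES]:[ESN] = -76/729:5/54 = -152/135

[BES]:[ESN] = -152/135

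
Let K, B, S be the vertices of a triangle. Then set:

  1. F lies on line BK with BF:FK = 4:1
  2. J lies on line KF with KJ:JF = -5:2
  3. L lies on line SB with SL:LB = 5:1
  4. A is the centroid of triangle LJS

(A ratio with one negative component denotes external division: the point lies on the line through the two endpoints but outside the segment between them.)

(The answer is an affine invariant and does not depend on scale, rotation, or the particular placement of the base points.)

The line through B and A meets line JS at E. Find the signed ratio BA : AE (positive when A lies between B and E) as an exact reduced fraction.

BA:AE = 13/5

Set K = (0, 0), B = (1, 0), S = (0, 1); any affine frame gives the same invariant.
1. F lies on line BK with BF:FK = 4:1 ⇒ F = (1/5, 0)
2. J lies on line KF with KJ:JF = -5:2 ⇒ J = (1/3, 0)
3. L lies on line SB with SL:LB = 5:1 ⇒ L = (5/6, 1/6)
4. A is the centroid of triangle LJS ⇒ A = (7/18, 7/18)
line BA meets JS at E = (2/13, 7/13)
A = B + t·(E−B) with t = 13/18, so BA:AE = 13/18:5/18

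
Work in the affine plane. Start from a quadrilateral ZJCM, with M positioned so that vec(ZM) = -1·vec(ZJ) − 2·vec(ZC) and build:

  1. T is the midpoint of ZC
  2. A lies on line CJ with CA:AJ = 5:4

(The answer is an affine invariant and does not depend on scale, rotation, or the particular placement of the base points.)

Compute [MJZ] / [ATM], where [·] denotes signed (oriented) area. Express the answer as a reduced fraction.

Choose coordinates Z = (0, 0), J = (1, 0), C = (0, 1), M = (-1, -2).
1. T is the midpoint of ZC ⇒ T = (0, 1/2)
2. A lies on line CJ with CA:AJ = 5:4 ⇒ A = (5/9, 4/9)
2·[MJZ] = 2, 2·[ATM] = 13/9
[MJZ]:[ATM] = 2:13/9 = 18/13

[MJZ]:[ATM] = 18/13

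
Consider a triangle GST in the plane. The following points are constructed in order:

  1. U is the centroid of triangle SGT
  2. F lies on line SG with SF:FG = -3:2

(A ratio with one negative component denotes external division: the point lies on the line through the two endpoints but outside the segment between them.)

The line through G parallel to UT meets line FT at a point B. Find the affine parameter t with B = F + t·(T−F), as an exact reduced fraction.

t = 4/5

Set G = (0, 0), S = (1, 0), T = (0, 1); any affine frame gives the same invariant.
1. U is the centroid of triangle SGT ⇒ U = (1/3, 1/3)
2. F lies on line SG with SF:FG = -3:2 ⇒ F = (-2, 0)
through G parallel to UT: direction (-1/3, 2/3); meets FT at B = (-2/5, 4/5)
B = F + t·(T−F) with t = 4/5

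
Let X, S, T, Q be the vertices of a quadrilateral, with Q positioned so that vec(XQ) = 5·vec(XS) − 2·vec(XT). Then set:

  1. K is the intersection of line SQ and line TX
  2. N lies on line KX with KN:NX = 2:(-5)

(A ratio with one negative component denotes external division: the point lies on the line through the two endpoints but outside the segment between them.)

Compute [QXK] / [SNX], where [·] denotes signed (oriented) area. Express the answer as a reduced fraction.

[QXK]:[SNX] = -3

Work in coordinates with X = (0, 0), S = (1, 0), T = (0, 1), Q = (5, -2).
1. K is the intersection of line SQ and line TX ⇒ K = (0, 1/2)
2. N lies on line KX with KN:NX = 2:(-5) ⇒ N = (0, 5/6)
2·[QXK] = -5/2, 2·[SNX] = 5/6
[QXK]:[SNX] = -5/2:5/6 = -3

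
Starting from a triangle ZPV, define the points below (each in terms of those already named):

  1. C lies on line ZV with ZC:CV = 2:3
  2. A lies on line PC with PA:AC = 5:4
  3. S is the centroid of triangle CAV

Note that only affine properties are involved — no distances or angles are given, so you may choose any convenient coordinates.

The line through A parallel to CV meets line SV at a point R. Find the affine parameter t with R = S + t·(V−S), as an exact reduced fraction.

Choose coordinates Z = (0, 0), P = (1, 0), V = (0, 1).
1. C lies on line ZV with ZC:CV = 2:3 ⇒ C = (0, 2/5)
2. A lies on line PC with PA:AC = 5:4 ⇒ A = (4/9, 2/9)
3. S is the centroid of triangle CAV ⇒ S = (4/27, 73/135)
through A parallel to CV: direction (0, 3/5); meets SV at R = (4/9, -17/45)
R = S + t·(V−S) with t = -2

t = -2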